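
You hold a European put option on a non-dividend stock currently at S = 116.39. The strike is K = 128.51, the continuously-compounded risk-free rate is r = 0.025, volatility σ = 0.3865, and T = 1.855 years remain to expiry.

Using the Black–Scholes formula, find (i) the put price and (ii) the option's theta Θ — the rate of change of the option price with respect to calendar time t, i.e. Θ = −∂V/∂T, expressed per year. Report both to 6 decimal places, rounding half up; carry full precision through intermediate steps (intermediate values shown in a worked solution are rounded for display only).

price = 28.086398
Θ = -4.532710

σ√T = 0.3865·√1.855 = 0.526407
d₁ = (ln(S/K) + (r+σ²/2)T) / (σ√T) = (ln(116.39/128.51) + (0.025+0.3865²/2)·1.855) / 0.526407 = (-0.099060 + 0.184927) / 0.526407 = 0.163119
d₂ = d₁ − σ√T = 0.163119 − 0.526407 = -0.363288
e^{−rT} = e^{−0.025·1.855} = 0.954684
N(−d₁) = 0.435212,  N(−d₂) = 0.641805
Put price V = K·e^{−rT}·N(−d₂) − S·N(−d₁) = 78.740766 − 50.654368 = 28.086398
φ(d₁) = (1/√(2π))·e^{−d₁²/2} = 0.393670
Θ = −S·φ(d₁)·σ/(2√T) + r·K·e^{−rT}·N(−d₂) = −6.501229 + 1.968519 = -4.532710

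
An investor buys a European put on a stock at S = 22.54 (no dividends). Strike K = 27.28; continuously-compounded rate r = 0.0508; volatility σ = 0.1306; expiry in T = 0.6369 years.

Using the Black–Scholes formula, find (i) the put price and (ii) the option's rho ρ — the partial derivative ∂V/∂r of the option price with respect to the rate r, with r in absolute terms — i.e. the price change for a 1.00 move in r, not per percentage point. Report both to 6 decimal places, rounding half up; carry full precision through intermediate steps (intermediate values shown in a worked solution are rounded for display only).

σ√T = 0.1306·√0.6369 = 0.104227
d₁ = (ln(S/K) + (r+σ²/2)T) / (σ√T) = (ln(22.54/27.28) + (0.0508+0.1306²/2)·0.6369) / 0.104227 = (-0.190862 + 0.037786) / 0.104227 = -1.468686
d₂ = d₁ − σ√T = -1.468686 − 0.104227 = -1.572912
e^{−rT} = e^{−0.0508·0.6369} = 0.968163
N(−d₁) = 0.929041,  N(−d₂) = 0.942130
Put price V = K·e^{−rT}·N(−d₂) − S·N(−d₁) = 24.883073 − 20.940584 = 3.942490
ρ = −K·T·e^{−rT}·N(−d₂) = -15.848029

price = 3.942490
ρ = -15.848029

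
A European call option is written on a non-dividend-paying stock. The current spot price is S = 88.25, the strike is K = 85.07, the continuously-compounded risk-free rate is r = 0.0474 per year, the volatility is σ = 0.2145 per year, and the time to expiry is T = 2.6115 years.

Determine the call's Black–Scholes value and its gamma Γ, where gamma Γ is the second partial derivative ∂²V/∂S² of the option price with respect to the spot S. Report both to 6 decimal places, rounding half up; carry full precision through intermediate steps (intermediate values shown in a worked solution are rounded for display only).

price = 18.954113
Γ = 0.010651

σ√T = 0.2145·√2.6115 = 0.346635
d₁ = (ln(S/K) + (r+σ²/2)T) / (σ√T) = (ln(88.25/85.07) + (0.0474+0.2145²/2)·2.6115) / 0.346635 = (0.036699 + 0.183863) / 0.346635 = 0.636295
d₂ = d₁ − σ√T = 0.636295 − 0.346635 = 0.289661
e^{−rT} = e^{−0.0474·2.6115} = 0.883570
N(d₁) = 0.737708,  N(d₂) = 0.613962
Call price V = S·N(d₁) − K·e^{−rT}·N(d₂) = 65.102738 − 46.148625 = 18.954113
φ(d₁) = (1/√(2π))·e^{−d₁²/2} = 0.325832
Γ = φ(d₁) / (S·σ·√T) = 0.010651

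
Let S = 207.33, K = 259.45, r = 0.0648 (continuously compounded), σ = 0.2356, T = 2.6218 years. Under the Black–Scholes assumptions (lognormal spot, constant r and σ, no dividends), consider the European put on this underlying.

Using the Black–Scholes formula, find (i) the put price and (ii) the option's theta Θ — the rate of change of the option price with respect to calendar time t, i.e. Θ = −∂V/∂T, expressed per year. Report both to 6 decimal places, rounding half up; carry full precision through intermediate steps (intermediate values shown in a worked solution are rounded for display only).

price = 38.353112
Θ = 2.933764

σ√T = 0.2356·√2.6218 = 0.381483
d₁ = (ln(S/K) + (r+σ²/2)T) / (σ√T) = (ln(207.33/259.45) + (0.0648+0.2356²/2)·2.6218) / 0.381483 = (-0.224252 + 0.242657) / 0.381483 = 0.048246
d₂ = d₁ − σ√T = 0.048246 − 0.381483 = -0.333237
e^{−rT} = e^{−0.0648·2.6218} = 0.843755
N(−d₁) = 0.480760,  N(−d₂) = 0.630522
Put price V = K·e^{−rT}·N(−d₂) − S·N(−d₁) = 138.029117 − 99.676004 = 38.353112
φ(d₁) = (1/√(2π))·e^{−d₁²/2} = 0.398478
Θ = −S·φ(d₁)·σ/(2√T) + r·K·e^{−rT}·N(−d₂) = −6.010523 + 8.944287 = 2.933764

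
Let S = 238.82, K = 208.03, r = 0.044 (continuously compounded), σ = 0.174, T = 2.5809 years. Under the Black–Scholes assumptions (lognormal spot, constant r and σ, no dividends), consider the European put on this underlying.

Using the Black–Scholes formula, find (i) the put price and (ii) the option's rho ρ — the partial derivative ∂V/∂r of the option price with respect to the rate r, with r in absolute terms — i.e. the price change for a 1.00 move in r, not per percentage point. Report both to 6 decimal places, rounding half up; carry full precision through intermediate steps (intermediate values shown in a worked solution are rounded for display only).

price = 5.876564
ρ = -107.140702

σ√T = 0.174·√2.5809 = 0.279534
d₁ = (ln(S/K) + (r+σ²/2)T) / (σ√T) = (ln(238.82/208.03) + (0.044+0.174²/2)·2.5809) / 0.279534 = (0.138028 + 0.152629) / 0.279534 = 1.039791
d₂ = d₁ − σ√T = 1.039791 − 0.279534 = 0.760257
e^{−rT} = e^{−0.044·2.5809} = 0.892651
N(−d₁) = 0.149218,  N(−d₂) = 0.223551
Put price V = K·e^{−rT}·N(−d₂) − S·N(−d₁) = 41.512923 − 35.636359 = 5.876564
ρ = −K·T·e^{−rT}·N(−d₂) = -107.140702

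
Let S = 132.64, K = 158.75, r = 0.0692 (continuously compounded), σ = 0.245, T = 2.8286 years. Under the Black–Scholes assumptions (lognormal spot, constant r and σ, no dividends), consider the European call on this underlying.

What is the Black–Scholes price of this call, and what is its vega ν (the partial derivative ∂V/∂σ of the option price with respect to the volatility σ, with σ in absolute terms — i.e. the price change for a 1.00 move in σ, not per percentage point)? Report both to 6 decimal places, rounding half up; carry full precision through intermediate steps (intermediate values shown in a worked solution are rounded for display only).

σ√T = 0.245·√2.8286 = 0.412052
d₁ = (ln(S/K) + (r+σ²/2)T) / (σ√T) = (ln(132.64/158.75) + (0.0692+0.245²/2)·2.8286) / 0.412052 = (-0.179692 + 0.280632) / 0.412052 = 0.244970
d₂ = d₁ − σ√T = 0.244970 − 0.412052 = -0.167081
e^{−rT} = e^{−0.0692·2.8286} = 0.822227
N(d₁) = 0.596760,  N(d₂) = 0.433653
Call price V = S·N(d₁) − K·e^{−rT}·N(d₂) = 79.154293 − 56.604073 = 22.550220
φ(d₁) = (1/√(2π))·e^{−d₁²/2} = 0.387150
ν = S·φ(d₁)·√T = 86.365288

price = 22.550220
ν = 86.365288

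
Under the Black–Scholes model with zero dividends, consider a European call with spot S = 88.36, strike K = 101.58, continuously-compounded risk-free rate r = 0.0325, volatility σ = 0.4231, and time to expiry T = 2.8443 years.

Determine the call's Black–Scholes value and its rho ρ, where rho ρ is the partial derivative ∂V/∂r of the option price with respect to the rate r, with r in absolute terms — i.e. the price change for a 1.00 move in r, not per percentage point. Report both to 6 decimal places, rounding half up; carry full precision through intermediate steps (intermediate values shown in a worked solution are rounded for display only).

price = 23.149162
ρ = 88.581318

σ√T = 0.4231·√2.8443 = 0.713560
d₁ = (ln(S/K) + (r+σ²/2)T) / (σ√T) = (ln(88.36/101.58) + (0.0325+0.4231²/2)·2.8443) / 0.713560 = (-0.139427 + 0.347024) / 0.713560 = 0.290931
d₂ = d₁ − σ√T = 0.290931 − 0.713560 = -0.422630
e^{−rT} = e^{−0.0325·2.8443} = 0.911704
N(d₁) = 0.614448,  N(d₂) = 0.336283
Call price V = S·N(d₁) − K·e^{−rT}·N(d₂) = 54.292613 − 31.143451 = 23.149162
ρ = K·T·e^{−rT}·N(d₂) = 88.581318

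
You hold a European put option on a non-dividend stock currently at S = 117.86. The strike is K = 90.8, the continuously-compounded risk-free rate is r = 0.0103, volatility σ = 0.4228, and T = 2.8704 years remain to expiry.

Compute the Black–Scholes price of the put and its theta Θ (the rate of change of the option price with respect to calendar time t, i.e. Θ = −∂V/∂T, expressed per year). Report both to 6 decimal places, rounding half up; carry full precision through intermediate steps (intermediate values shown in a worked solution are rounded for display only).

price = 16.185109
Θ = -3.946450

σ√T = 0.4228·√2.8704 = 0.716319
d₁ = (ln(S/K) + (r+σ²/2)T) / (σ√T) = (ln(117.86/90.8) + (0.0103+0.4228²/2)·2.8704) / 0.716319 = (0.260838 + 0.286121) / 0.716319 = 0.763570
d₂ = d₁ − σ√T = 0.763570 − 0.716319 = 0.047252
e^{−rT} = e^{−0.0103·2.8704} = 0.970868
N(−d₁) = 0.222562,  N(−d₂) = 0.481156
Put price V = K·e^{−rT}·N(−d₂) − S·N(−d₁) = 42.416234 − 26.231125 = 16.185109
φ(d₁) = (1/√(2π))·e^{−d₁²/2} = 0.298061
Θ = −S·φ(d₁)·σ/(2√T) + r·K·e^{−rT}·N(−d₂) = −4.383337 + 0.436887 = -3.946450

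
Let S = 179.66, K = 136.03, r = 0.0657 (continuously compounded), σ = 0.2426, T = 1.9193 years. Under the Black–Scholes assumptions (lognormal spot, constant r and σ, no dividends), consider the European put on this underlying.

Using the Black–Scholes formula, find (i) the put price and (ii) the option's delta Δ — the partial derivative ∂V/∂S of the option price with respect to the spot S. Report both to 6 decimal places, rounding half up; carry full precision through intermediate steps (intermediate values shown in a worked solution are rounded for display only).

σ√T = 0.2426·√1.9193 = 0.336095
d₁ = (ln(S/K) + (r+σ²/2)T) / (σ√T) = (ln(179.66/136.03) + (0.0657+0.2426²/2)·1.9193) / 0.336095 = (0.278191 + 0.182578) / 0.336095 = 1.370947
d₂ = d₁ − σ√T = 1.370947 − 0.336095 = 1.034852
e^{−rT} = e^{−0.0657·1.9193} = 0.881528
N(−d₁) = 0.085196,  N(−d₂) = 0.150369
Put price V = K·e^{−rT}·N(−d₂) − S·N(−d₁) = 18.031394 − 15.306259 = 2.725135
Δ = −N(−d₁) = -0.085196

price = 2.725135
Δ = -0.085196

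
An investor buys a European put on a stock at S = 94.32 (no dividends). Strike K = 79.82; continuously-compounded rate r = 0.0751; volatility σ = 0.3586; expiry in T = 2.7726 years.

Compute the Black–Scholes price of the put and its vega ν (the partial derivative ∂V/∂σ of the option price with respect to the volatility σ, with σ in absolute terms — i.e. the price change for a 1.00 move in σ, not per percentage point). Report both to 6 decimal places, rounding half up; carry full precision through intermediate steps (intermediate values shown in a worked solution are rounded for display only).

price = 7.338778
ν = 40.778397

σ√T = 0.3586·√2.7726 = 0.597109
d₁ = (ln(S/K) + (r+σ²/2)T) / (σ√T) = (ln(94.32/79.82) + (0.0751+0.3586²/2)·2.7726) / 0.597109 = (0.166919 + 0.386492) / 0.597109 = 0.926817
d₂ = d₁ − σ√T = 0.926817 − 0.597109 = 0.329708
e^{−rT} = e^{−0.0751·2.7726} = 0.812027
N(−d₁) = 0.177011,  N(−d₂) = 0.370810
Put price V = K·e^{−rT}·N(−d₂) − S·N(−d₁) = 24.034430 − 16.695653 = 7.338778
φ(d₁) = (1/√(2π))·e^{−d₁²/2} = 0.259647
ν = S·φ(d₁)·√T = 40.778397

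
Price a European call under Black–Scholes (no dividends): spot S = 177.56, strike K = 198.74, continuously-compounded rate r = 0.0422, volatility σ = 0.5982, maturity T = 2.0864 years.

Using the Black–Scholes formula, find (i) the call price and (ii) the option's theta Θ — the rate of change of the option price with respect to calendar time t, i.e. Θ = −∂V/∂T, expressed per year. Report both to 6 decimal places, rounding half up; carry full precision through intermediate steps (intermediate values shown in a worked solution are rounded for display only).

σ√T = 0.5982·√2.0864 = 0.864063
d₁ = (ln(S/K) + (r+σ²/2)T) / (σ√T) = (ln(177.56/198.74) + (0.0422+0.5982²/2)·2.0864) / 0.864063 = (-0.112689 + 0.461348) / 0.864063 = 0.403512
d₂ = d₁ − σ√T = 0.403512 − 0.864063 = -0.460551
e^{−rT} = e^{−0.0422·2.0864} = 0.915719
N(d₁) = 0.656714,  N(d₂) = 0.322560
Call price V = S·N(d₁) − K·e^{−rT}·N(d₂) = 116.606148 − 58.702745 = 57.903403
φ(d₁) = (1/√(2π))·e^{−d₁²/2} = 0.367751
Θ = −S·φ(d₁)·σ/(2√T) − r·K·e^{−rT}·N(d₂) = −13.521241 − 2.477256 = -15.998497

price = 57.903403
Θ = -15.998497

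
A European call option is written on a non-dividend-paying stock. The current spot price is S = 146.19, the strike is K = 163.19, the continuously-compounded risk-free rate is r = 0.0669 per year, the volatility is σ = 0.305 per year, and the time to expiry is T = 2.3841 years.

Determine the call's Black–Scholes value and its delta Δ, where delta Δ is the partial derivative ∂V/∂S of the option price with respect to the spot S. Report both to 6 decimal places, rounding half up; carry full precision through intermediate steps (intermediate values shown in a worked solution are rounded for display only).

price = 30.230010
Δ = 0.633280

σ√T = 0.305·√2.3841 = 0.470936
d₁ = (ln(S/K) + (r+σ²/2)T) / (σ√T) = (ln(146.19/163.19) + (0.0669+0.305²/2)·2.3841) / 0.470936 = (-0.110008 + 0.270387) / 0.470936 = 0.340553
d₂ = d₁ − σ√T = 0.340553 − 0.470936 = -0.130383
e^{−rT} = e^{−0.0669·2.3841} = 0.852573
N(d₁) = 0.633280,  N(d₂) = 0.448132
Call price V = S·N(d₁) − K·e^{−rT}·N(d₂) = 92.579193 − 62.349183 = 30.230010
Δ = N(d₁) = 0.633280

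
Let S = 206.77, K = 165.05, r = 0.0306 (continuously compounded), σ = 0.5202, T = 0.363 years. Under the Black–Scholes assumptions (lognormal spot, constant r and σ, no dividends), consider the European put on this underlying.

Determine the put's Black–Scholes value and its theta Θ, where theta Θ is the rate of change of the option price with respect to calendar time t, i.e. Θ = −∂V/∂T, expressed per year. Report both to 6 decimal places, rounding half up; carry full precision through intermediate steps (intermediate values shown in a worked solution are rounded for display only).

price = 7.441155
Θ = -22.138816

σ√T = 0.5202·√0.363 = 0.313418
d₁ = (ln(S/K) + (r+σ²/2)T) / (σ√T) = (ln(206.77/165.05) + (0.0306+0.5202²/2)·0.363) / 0.313418 = (0.225359 + 0.060223) / 0.313418 = 0.911186
d₂ = d₁ − σ√T = 0.911186 − 0.313418 = 0.597768
e^{−rT} = e^{−0.0306·0.363} = 0.988954
N(−d₁) = 0.181099,  N(−d₂) = 0.274997
Put price V = K·e^{−rT}·N(−d₂) − S·N(−d₁) = 44.886957 − 37.445802 = 7.441155
φ(d₁) = (1/√(2π))·e^{−d₁²/2} = 0.263404
Θ = −S·φ(d₁)·σ/(2√T) + r·K·e^{−rT}·N(−d₂) = −23.512357 + 1.373541 = -22.138816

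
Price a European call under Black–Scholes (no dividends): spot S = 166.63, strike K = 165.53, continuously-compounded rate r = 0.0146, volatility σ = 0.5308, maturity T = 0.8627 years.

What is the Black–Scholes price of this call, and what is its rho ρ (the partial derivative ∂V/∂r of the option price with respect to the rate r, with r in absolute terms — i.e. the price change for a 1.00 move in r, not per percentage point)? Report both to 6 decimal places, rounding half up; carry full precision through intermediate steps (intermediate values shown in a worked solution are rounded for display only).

price = 33.745725
ρ = 58.916158

σ√T = 0.5308·√0.8627 = 0.493016
d₁ = (ln(S/K) + (r+σ²/2)T) / (σ√T) = (ln(166.63/165.53) + (0.0146+0.5308²/2)·0.8627) / 0.493016 = (0.006623 + 0.134128) / 0.493016 = 0.285490
d₂ = d₁ − σ√T = 0.285490 − 0.493016 = -0.207526
e^{−rT} = e^{−0.0146·0.8627} = 0.987484
N(d₁) = 0.612366,  N(d₂) = 0.417800
Call price V = S·N(d₁) − K·e^{−rT}·N(d₂) = 102.038478 − 68.292752 = 33.745725
ρ = K·T·e^{−rT}·N(d₂) = 58.916158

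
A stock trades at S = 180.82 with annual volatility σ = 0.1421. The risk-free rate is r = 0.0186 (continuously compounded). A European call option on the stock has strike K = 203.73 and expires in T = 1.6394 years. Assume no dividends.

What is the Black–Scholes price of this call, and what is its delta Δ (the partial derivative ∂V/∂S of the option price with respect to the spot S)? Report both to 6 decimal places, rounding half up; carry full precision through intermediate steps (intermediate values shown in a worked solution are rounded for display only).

σ√T = 0.1421·√1.6394 = 0.181943
d₁ = (ln(S/K) + (r+σ²/2)T) / (σ√T) = (ln(180.82/203.73) + (0.0186+0.1421²/2)·1.6394) / 0.181943 = (-0.119294 + 0.047045) / 0.181943 = -0.397096
d₂ = d₁ − σ√T = -0.397096 − 0.181943 = -0.579039
e^{−rT} = e^{−0.0186·1.6394} = 0.969967
N(d₁) = 0.345648,  N(d₂) = 0.281281
Call price V = S·N(d₁) − K·e^{−rT}·N(d₂) = 62.500157 − 55.584424 = 6.915733
Δ = N(d₁) = 0.345648

price = 6.915733
Δ = 0.345648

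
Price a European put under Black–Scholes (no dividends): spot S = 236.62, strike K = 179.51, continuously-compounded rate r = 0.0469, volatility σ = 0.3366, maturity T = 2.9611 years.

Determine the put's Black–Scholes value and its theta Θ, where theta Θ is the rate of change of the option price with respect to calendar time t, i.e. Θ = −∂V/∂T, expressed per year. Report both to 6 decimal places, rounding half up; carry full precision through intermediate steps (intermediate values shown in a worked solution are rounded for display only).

σ√T = 0.3366·√2.9611 = 0.579216
d₁ = (ln(S/K) + (r+σ²/2)T) / (σ√T) = (ln(236.62/179.51) + (0.0469+0.3366²/2)·2.9611) / 0.579216 = (0.276225 + 0.306621) / 0.579216 = 1.006267
d₂ = d₁ − σ√T = 1.006267 − 0.579216 = 0.427050
e^{−rT} = e^{−0.0469·2.9611} = 0.870336
N(−d₁) = 0.157144,  N(−d₂) = 0.334671
Put price V = K·e^{−rT}·N(−d₂) − S·N(−d₁) = 52.287060 − 37.183339 = 15.103721
φ(d₁) = (1/√(2π))·e^{−d₁²/2} = 0.240454
Θ = −S·φ(d₁)·σ/(2√T) + r·K·e^{−rT}·N(−d₂) = −5.564701 + 2.452263 = -3.112437

price = 15.103721
Θ = -3.112437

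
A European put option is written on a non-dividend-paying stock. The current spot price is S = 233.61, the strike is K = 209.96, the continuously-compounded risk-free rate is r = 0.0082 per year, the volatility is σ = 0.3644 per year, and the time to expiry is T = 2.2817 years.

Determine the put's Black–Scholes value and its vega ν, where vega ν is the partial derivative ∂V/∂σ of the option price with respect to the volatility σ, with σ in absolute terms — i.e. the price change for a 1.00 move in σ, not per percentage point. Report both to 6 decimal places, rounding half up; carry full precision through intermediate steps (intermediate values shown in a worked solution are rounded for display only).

σ√T = 0.3644·√2.2817 = 0.550437
d₁ = (ln(S/K) + (r+σ²/2)T) / (σ√T) = (ln(233.61/209.96) + (0.0082+0.3644²/2)·2.2817) / 0.550437 = (0.106736 + 0.170200) / 0.550437 = 0.503121
d₂ = d₁ − σ√T = 0.503121 − 0.550437 = -0.047316
e^{−rT} = e^{−0.0082·2.2817} = 0.981464
N(−d₁) = 0.307440,  N(−d₂) = 0.518869
Put price V = K·e^{−rT}·N(−d₂) − S·N(−d₁) = 106.922459 − 71.820966 = 35.101493
φ(d₁) = (1/√(2π))·e^{−d₁²/2} = 0.351515
ν = S·φ(d₁)·√T = 124.040677

price = 35.101493
ν = 124.040677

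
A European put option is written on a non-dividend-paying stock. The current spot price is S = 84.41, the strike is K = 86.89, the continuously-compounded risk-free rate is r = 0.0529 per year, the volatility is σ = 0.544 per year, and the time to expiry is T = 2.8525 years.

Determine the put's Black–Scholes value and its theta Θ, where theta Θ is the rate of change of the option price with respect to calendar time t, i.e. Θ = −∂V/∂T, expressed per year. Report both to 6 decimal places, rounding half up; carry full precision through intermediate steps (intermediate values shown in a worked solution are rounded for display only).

price = 23.555000
Θ = -2.068791

σ√T = 0.544·√2.8525 = 0.918780
d₁ = (ln(S/K) + (r+σ²/2)T) / (σ√T) = (ln(84.41/86.89) + (0.0529+0.544²/2)·2.8525) / 0.918780 = (-0.028957 + 0.572976) / 0.918780 = 0.592110
d₂ = d₁ − σ√T = 0.592110 − 0.918780 = -0.326671
e^{−rT} = e^{−0.0529·2.8525} = 0.859936
N(−d₁) = 0.276889,  N(−d₂) = 0.628041
Put price V = K·e^{−rT}·N(−d₂) − S·N(−d₁) = 46.927161 − 23.372161 = 23.555000
φ(d₁) = (1/√(2π))·e^{−d₁²/2} = 0.334795
Θ = −S·φ(d₁)·σ/(2√T) + r·K·e^{−rT}·N(−d₂) = −4.551238 + 2.482447 = -2.068791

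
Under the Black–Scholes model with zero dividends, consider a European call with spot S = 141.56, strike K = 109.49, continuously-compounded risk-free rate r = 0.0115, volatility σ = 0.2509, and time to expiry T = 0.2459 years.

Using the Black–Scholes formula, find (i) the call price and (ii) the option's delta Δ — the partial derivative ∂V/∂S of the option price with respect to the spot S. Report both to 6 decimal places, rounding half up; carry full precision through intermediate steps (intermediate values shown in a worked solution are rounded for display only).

σ√T = 0.2509·√0.2459 = 0.124417
d₁ = (ln(S/K) + (r+σ²/2)T) / (σ√T) = (ln(141.56/109.49) + (0.0115+0.2509²/2)·0.2459) / 0.124417 = (0.256890 + 0.010568) / 0.124417 = 2.149690
d₂ = d₁ − σ√T = 2.149690 − 0.124417 = 2.025273
e^{−rT} = e^{−0.0115·0.2459} = 0.997176
N(d₁) = 0.984210,  N(d₂) = 0.978580
Call price V = S·N(d₁) − K·e^{−rT}·N(d₂) = 139.324785 − 106.842198 = 32.482587
Δ = N(d₁) = 0.984210

price = 32.482587
Δ = 0.984210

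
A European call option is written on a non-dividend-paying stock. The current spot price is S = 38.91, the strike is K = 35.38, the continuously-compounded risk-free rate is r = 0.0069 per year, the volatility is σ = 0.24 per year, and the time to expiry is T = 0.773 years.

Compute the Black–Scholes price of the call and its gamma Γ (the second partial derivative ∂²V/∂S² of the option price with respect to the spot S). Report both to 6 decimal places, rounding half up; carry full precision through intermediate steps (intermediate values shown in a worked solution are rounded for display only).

price = 5.316803
Γ = 0.041032

σ√T = 0.24·√0.773 = 0.211009
d₁ = (ln(S/K) + (r+σ²/2)T) / (σ√T) = (ln(38.91/35.38) + (0.0069+0.24²/2)·0.773) / 0.211009 = (0.095105 + 0.027596) / 0.211009 = 0.581495
d₂ = d₁ − σ√T = 0.581495 − 0.211009 = 0.370486
e^{−rT} = e^{−0.0069·0.773} = 0.994680
N(d₁) = 0.719547,  N(d₂) = 0.644490
Call price V = S·N(d₁) − K·e^{−rT}·N(d₂) = 27.997558 − 22.680755 = 5.316803
φ(d₁) = (1/√(2π))·e^{−d₁²/2} = 0.336887
Γ = φ(d₁) / (S·σ·√T) = 0.041032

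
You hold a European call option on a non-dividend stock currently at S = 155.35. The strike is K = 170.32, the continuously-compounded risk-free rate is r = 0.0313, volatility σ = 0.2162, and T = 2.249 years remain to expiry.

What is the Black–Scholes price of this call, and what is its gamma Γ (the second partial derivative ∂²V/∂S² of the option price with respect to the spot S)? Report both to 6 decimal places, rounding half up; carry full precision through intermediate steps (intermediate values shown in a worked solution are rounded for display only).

σ√T = 0.2162·√2.249 = 0.324228
d₁ = (ln(S/K) + (r+σ²/2)T) / (σ√T) = (ln(155.35/170.32) + (0.0313+0.2162²/2)·2.249) / 0.324228 = (-0.091998 + 0.122956) / 0.324228 = 0.095480
d₂ = d₁ − σ√T = 0.095480 − 0.324228 = -0.228748
e^{−rT} = e^{−0.0313·2.249} = 0.932027
N(d₁) = 0.538033,  N(d₂) = 0.409532
Call price V = S·N(d₁) − K·e^{−rT}·N(d₂) = 83.583442 − 65.010308 = 18.573134
φ(d₁) = (1/√(2π))·e^{−d₁²/2} = 0.397128
Γ = φ(d₁) / (S·σ·√T) = 0.007884

price = 18.573134
Γ = 0.007884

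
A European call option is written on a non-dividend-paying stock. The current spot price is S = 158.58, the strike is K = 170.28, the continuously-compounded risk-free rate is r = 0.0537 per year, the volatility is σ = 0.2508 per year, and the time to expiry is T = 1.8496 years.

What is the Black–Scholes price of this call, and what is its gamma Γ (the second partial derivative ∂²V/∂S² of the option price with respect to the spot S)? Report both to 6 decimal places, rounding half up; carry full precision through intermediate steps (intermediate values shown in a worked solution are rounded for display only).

σ√T = 0.2508·√1.8496 = 0.341088
d₁ = (ln(S/K) + (r+σ²/2)T) / (σ√T) = (ln(158.58/170.28) + (0.0537+0.2508²/2)·1.8496) / 0.341088 = (-0.071185 + 0.157494) / 0.341088 = 0.253041
d₂ = d₁ − σ√T = 0.253041 − 0.341088 = -0.088047
e^{−rT} = e^{−0.0537·1.8496} = 0.905450
N(d₁) = 0.599882,  N(d₂) = 0.464919
Call price V = S·N(d₁) − K·e^{−rT}·N(d₂) = 95.129217 − 71.681275 = 23.447942
φ(d₁) = (1/√(2π))·e^{−d₁²/2} = 0.386373
Γ = φ(d₁) / (S·σ·√T) = 0.007143

price = 23.447942
Γ = 0.007143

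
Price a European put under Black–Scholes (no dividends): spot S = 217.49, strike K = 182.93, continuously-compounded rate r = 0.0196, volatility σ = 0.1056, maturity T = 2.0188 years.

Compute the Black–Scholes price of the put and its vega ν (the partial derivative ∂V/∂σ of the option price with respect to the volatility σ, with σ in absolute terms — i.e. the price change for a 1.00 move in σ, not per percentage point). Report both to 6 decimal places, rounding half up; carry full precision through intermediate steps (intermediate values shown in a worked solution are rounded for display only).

price = 1.034029
ν = 40.500320

σ√T = 0.1056·√2.0188 = 0.150041
d₁ = (ln(S/K) + (r+σ²/2)T) / (σ√T) = (ln(217.49/182.93) + (0.0196+0.1056²/2)·2.0188) / 0.150041 = (0.173049 + 0.050825) / 0.150041 = 1.492083
d₂ = d₁ − σ√T = 1.492083 − 0.150041 = 1.342042
e^{−rT} = e^{−0.0196·2.0188} = 0.961204
N(−d₁) = 0.067839,  N(−d₂) = 0.089791
Put price V = K·e^{−rT}·N(−d₂) − S·N(−d₁) = 15.788262 − 14.754233 = 1.034029
φ(d₁) = (1/√(2π))·e^{−d₁²/2} = 0.131061
ν = S·φ(d₁)·√T = 40.500320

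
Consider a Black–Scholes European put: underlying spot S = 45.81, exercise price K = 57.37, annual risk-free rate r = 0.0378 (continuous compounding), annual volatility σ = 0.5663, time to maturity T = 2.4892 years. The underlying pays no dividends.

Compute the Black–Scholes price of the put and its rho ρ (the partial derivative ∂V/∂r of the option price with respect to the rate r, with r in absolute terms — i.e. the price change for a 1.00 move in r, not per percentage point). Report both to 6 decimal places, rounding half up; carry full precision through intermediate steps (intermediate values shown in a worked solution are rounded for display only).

price = 20.279695
ρ = -94.041517

σ√T = 0.5663·√2.4892 = 0.893463
d₁ = (ln(S/K) + (r+σ²/2)T) / (σ√T) = (ln(45.81/57.37) + (0.0378+0.5663²/2)·2.4892) / 0.893463 = (-0.225019 + 0.493230) / 0.893463 = 0.300192
d₂ = d₁ − σ√T = 0.300192 − 0.893463 = -0.593271
e^{−rT} = e^{−0.0378·2.4892} = 0.910199
N(−d₁) = 0.382015,  N(−d₂) = 0.723500
Put price V = K·e^{−rT}·N(−d₂) − S·N(−d₁) = 37.779816 − 17.500121 = 20.279695
ρ = −K·T·e^{−rT}·N(−d₂) = -94.041517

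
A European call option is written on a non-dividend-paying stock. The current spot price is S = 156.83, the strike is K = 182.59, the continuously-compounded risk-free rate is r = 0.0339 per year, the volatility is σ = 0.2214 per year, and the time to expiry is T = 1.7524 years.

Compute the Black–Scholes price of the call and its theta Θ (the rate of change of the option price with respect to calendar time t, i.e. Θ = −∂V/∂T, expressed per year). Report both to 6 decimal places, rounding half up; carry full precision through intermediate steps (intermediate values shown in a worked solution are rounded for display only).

σ√T = 0.2214·√1.7524 = 0.293085
d₁ = (ln(S/K) + (r+σ²/2)T) / (σ√T) = (ln(156.83/182.59) + (0.0339+0.2214²/2)·1.7524) / 0.293085 = (-0.152081 + 0.102356) / 0.293085 = -0.169660
d₂ = d₁ − σ√T = -0.169660 − 0.293085 = -0.462745
e^{−rT} = e^{−0.0339·1.7524} = 0.942324
N(d₁) = 0.432639,  N(d₂) = 0.321773
Call price V = S·N(d₁) − K·e^{−rT}·N(d₂) = 67.850735 − 55.363977 = 12.486758
φ(d₁) = (1/√(2π))·e^{−d₁²/2} = 0.393242
Θ = −S·φ(d₁)·σ/(2√T) − r·K·e^{−rT}·N(d₂) = −5.157268 − 1.876839 = -7.034107

price = 12.486758
Θ = -7.034107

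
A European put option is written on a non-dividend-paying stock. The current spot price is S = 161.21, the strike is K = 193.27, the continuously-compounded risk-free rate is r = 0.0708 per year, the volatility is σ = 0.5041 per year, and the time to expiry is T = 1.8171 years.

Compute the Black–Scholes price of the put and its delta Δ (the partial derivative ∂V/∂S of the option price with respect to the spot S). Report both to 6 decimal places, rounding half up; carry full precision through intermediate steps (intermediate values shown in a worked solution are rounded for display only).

price = 48.528759
Δ = -0.396597

σ√T = 0.5041·√1.8171 = 0.679526
d₁ = (ln(S/K) + (r+σ²/2)T) / (σ√T) = (ln(161.21/193.27) + (0.0708+0.5041²/2)·1.8171) / 0.679526 = (-0.181380 + 0.359529) / 0.679526 = 0.262165
d₂ = d₁ − σ√T = 0.262165 − 0.679526 = -0.417361
e^{−rT} = e^{−0.0708·1.8171} = 0.879281
N(−d₁) = 0.396597,  N(−d₂) = 0.661793
Put price V = K·e^{−rT}·N(−d₂) − S·N(−d₁) = 112.464158 − 63.935399 = 48.528759
Δ = −N(−d₁) = -0.396597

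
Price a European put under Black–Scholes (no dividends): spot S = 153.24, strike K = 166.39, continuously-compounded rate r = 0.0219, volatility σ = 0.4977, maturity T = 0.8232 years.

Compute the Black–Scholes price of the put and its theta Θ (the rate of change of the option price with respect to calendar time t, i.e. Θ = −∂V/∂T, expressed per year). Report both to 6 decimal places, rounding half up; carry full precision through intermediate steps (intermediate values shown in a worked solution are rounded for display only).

σ√T = 0.4977·√0.8232 = 0.451565
d₁ = (ln(S/K) + (r+σ²/2)T) / (σ√T) = (ln(153.24/166.39) + (0.0219+0.4977²/2)·0.8232) / 0.451565 = (-0.082329 + 0.119984) / 0.451565 = 0.083387
d₂ = d₁ − σ√T = 0.083387 − 0.451565 = -0.368178
e^{−rT} = e^{−0.0219·0.8232} = 0.982133
N(−d₁) = 0.466772,  N(−d₂) = 0.643630
Put price V = K·e^{−rT}·N(−d₂) − S·N(−d₁) = 105.180190 − 71.528153 = 33.652036
φ(d₁) = (1/√(2π))·e^{−d₁²/2} = 0.397558
Θ = −S·φ(d₁)·σ/(2√T) + r·K·e^{−rT}·N(−d₂) = −16.709262 + 2.303446 = -14.405816

price = 33.652036
Θ = -14.405816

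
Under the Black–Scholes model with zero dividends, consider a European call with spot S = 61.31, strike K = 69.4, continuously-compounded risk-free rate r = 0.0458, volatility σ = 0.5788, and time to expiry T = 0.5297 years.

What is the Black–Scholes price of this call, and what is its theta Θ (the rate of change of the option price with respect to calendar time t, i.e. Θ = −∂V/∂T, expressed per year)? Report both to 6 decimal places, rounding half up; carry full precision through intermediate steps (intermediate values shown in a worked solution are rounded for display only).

σ√T = 0.5788·√0.5297 = 0.421253
d₁ = (ln(S/K) + (r+σ²/2)T) / (σ√T) = (ln(61.31/69.4) + (0.0458+0.5788²/2)·0.5297) / 0.421253 = (-0.123944 + 0.112988) / 0.421253 = -0.026009
d₂ = d₁ − σ√T = -0.026009 − 0.421253 = -0.447263
e^{−rT} = e^{−0.0458·0.5297} = 0.976032
N(d₁) = 0.489625,  N(d₂) = 0.327343
Call price V = S·N(d₁) − K·e^{−rT}·N(d₂) = 30.018913 − 22.173085 = 7.845828
φ(d₁) = (1/√(2π))·e^{−d₁²/2} = 0.398807
Θ = −S·φ(d₁)·σ/(2√T) − r·K·e^{−rT}·N(d₂) = −9.722502 − 1.015527 = -10.738029

price = 7.845828
Θ = -10.738029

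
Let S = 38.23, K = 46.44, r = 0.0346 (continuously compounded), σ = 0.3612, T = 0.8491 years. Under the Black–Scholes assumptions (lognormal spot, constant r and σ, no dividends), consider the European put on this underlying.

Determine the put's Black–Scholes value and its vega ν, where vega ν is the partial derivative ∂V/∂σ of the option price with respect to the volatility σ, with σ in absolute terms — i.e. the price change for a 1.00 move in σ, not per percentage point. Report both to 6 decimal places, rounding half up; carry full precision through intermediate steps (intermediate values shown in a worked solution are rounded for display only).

price = 9.595789
ν = 13.309855

σ√T = 0.3612·√0.8491 = 0.332834
d₁ = (ln(S/K) + (r+σ²/2)T) / (σ√T) = (ln(38.23/46.44) + (0.0346+0.3612²/2)·0.8491) / 0.332834 = (-0.194541 + 0.084768) / 0.332834 = -0.329812
d₂ = d₁ − σ√T = -0.329812 − 0.332834 = -0.662646
e^{−rT} = e^{−0.0346·0.8491} = 0.971049
N(−d₁) = 0.629229,  N(−d₂) = 0.746221
Put price V = K·e^{−rT}·N(−d₂) − S·N(−d₁) = 33.651219 − 24.055430 = 9.595789
φ(d₁) = (1/√(2π))·e^{−d₁²/2} = 0.377824
ν = S·φ(d₁)·√T = 13.309855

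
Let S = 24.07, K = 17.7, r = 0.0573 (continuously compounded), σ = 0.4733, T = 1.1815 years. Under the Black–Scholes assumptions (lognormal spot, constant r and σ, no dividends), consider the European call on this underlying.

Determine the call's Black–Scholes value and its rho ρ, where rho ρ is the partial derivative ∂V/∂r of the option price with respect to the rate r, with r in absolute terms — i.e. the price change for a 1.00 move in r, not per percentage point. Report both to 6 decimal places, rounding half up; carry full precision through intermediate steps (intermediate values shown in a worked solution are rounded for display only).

price = 8.898235
ρ = 13.318885

σ√T = 0.4733·√1.1815 = 0.514462
d₁ = (ln(S/K) + (r+σ²/2)T) / (σ√T) = (ln(24.07/17.7) + (0.0573+0.4733²/2)·1.1815) / 0.514462 = (0.307402 + 0.200036) / 0.514462 = 0.986345
d₂ = d₁ − σ√T = 0.986345 − 0.514462 = 0.471883
e^{−rT} = e^{−0.0573·1.1815} = 0.934541
N(d₁) = 0.838018,  N(d₂) = 0.681495
Call price V = S·N(d₁) − K·e^{−rT}·N(d₂) = 20.171096 − 11.272861 = 8.898235
ρ = K·T·e^{−rT}·N(d₂) = 13.318885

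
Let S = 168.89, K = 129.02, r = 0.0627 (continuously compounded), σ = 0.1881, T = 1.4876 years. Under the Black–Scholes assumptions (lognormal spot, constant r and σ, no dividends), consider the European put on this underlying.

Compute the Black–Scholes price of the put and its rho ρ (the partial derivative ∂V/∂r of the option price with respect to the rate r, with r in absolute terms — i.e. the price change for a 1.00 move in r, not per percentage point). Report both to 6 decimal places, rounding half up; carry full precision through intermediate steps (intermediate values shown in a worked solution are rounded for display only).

σ√T = 0.1881·√1.4876 = 0.229420
d₁ = (ln(S/K) + (r+σ²/2)T) / (σ√T) = (ln(168.89/129.02) + (0.0627+0.1881²/2)·1.4876) / 0.229420 = (0.269280 + 0.119589) / 0.229420 = 1.695009
d₂ = d₁ − σ√T = 1.695009 − 0.229420 = 1.465589
e^{−rT} = e^{−0.0627·1.4876} = 0.910945
N(−d₁) = 0.045037,  N(−d₂) = 0.071380
Put price V = K·e^{−rT}·N(−d₂) − S·N(−d₁) = 8.389322 − 7.606272 = 0.783050
ρ = −K·T·e^{−rT}·N(−d₂) = -12.479955

price = 0.783050
ρ = -12.479955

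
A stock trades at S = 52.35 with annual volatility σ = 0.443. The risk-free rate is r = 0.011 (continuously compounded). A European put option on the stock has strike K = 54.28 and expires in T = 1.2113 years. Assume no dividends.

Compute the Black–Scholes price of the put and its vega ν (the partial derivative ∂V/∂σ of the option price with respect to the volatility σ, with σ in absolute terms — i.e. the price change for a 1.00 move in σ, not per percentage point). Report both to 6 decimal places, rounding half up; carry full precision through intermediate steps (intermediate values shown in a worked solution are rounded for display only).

σ√T = 0.443·√1.2113 = 0.487562
d₁ = (ln(S/K) + (r+σ²/2)T) / (σ√T) = (ln(52.35/54.28) + (0.011+0.443²/2)·1.2113) / 0.487562 = (-0.036204 + 0.132183) / 0.487562 = 0.196854
d₂ = d₁ − σ√T = 0.196854 − 0.487562 = -0.290707
e^{−rT} = e^{−0.011·1.2113} = 0.986764
N(−d₁) = 0.421971,  N(−d₂) = 0.614362
Put price V = K·e^{−rT}·N(−d₂) − S·N(−d₁) = 32.906208 − 22.090171 = 10.816037
φ(d₁) = (1/√(2π))·e^{−d₁²/2} = 0.391287
ν = S·φ(d₁)·√T = 22.544355

price = 10.816037
ν = 22.544355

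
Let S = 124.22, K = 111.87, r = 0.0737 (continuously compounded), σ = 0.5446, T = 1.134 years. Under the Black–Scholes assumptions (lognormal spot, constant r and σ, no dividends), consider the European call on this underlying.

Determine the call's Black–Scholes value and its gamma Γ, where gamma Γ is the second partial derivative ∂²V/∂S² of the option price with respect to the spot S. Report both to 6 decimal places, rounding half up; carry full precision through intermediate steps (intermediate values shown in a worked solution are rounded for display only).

price = 37.881256
Γ = 0.004585

σ√T = 0.5446·√1.134 = 0.579941
d₁ = (ln(S/K) + (r+σ²/2)T) / (σ√T) = (ln(124.22/111.87) + (0.0737+0.5446²/2)·1.134) / 0.579941 = (0.104717 + 0.251742) / 0.579941 = 0.614646
d₂ = d₁ − σ√T = 0.614646 − 0.579941 = 0.034704
e^{−rT} = e^{−0.0737·1.134} = 0.919821
N(d₁) = 0.730606,  N(d₂) = 0.513842
Call price V = S·N(d₁) − K·e^{−rT}·N(d₂) = 90.755834 − 52.874579 = 37.881256
φ(d₁) = (1/√(2π))·e^{−d₁²/2} = 0.330274
Γ = φ(d₁) / (S·σ·√T) = 0.004585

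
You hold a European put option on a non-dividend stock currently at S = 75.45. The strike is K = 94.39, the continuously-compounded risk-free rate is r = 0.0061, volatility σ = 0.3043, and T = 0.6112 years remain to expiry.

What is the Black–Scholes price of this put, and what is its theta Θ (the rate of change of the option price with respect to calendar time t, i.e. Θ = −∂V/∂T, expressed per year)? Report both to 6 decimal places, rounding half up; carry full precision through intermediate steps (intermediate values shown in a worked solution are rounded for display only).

price = 20.499661
Θ = -3.741899

σ√T = 0.3043·√0.6112 = 0.237900
d₁ = (ln(S/K) + (r+σ²/2)T) / (σ√T) = (ln(75.45/94.39) + (0.0061+0.3043²/2)·0.6112) / 0.237900 = (-0.223965 + 0.032026) / 0.237900 = -0.806805
d₂ = d₁ − σ√T = -0.806805 − 0.237900 = -1.044704
e^{−rT} = e^{−0.0061·0.6112} = 0.996279
N(−d₁) = 0.790111,  N(−d₂) = 0.851920
Put price V = K·e^{−rT}·N(−d₂) − S·N(−d₁) = 80.113503 − 59.613842 = 20.499661
φ(d₁) = (1/√(2π))·e^{−d₁²/2} = 0.288112
Θ = −S·φ(d₁)·σ/(2√T) + r·K·e^{−rT}·N(−d₂) = −4.230591 + 0.488692 = -3.741899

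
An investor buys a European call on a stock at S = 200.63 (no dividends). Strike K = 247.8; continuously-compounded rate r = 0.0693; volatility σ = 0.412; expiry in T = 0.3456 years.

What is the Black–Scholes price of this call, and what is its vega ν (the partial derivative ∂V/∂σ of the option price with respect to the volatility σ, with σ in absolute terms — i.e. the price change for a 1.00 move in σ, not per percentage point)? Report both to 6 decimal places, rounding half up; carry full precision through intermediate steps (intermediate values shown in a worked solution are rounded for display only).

price = 6.697450
ν = 38.047818

σ√T = 0.412·√0.3456 = 0.242206
d₁ = (ln(S/K) + (r+σ²/2)T) / (σ√T) = (ln(200.63/247.8) + (0.0693+0.412²/2)·0.3456) / 0.242206 = (-0.211160 + 0.053282) / 0.242206 = -0.651834
d₂ = d₁ − σ√T = -0.651834 − 0.242206 = -0.894039
e^{−rT} = e^{−0.0693·0.3456} = 0.976334
N(d₁) = 0.257254,  N(d₂) = 0.185650
Call price V = S·N(d₁) − K·e^{−rT}·N(d₂) = 51.612923 − 44.915473 = 6.697450
φ(d₁) = (1/√(2π))·e^{−d₁²/2} = 0.322587
ν = S·φ(d₁)·√T = 38.047818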